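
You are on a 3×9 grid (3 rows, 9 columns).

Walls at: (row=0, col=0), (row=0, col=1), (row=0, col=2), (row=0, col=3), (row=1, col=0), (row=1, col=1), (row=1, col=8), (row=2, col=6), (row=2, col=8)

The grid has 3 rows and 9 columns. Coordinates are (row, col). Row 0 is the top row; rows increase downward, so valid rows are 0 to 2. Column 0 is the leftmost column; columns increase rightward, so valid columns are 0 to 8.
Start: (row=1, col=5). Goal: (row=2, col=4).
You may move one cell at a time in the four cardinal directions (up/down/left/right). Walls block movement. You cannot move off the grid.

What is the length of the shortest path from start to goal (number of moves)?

BFS from (row=1, col=5) until reaching (row=2, col=4):
  Distance 0: (row=1, col=5)
  Distance 1: (row=0, col=5), (row=1, col=4), (row=1, col=6), (row=2, col=5)
  Distance 2: (row=0, col=4), (row=0, col=6), (row=1, col=3), (row=1, col=7), (row=2, col=4)  <- goal reached here
One shortest path (2 moves): (row=1, col=5) -> (row=1, col=4) -> (row=2, col=4)

Answer: Shortest path length: 2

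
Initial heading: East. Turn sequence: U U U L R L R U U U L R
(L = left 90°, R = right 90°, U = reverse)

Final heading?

Start: East
  U (U-turn (180°)) -> West
  U (U-turn (180°)) -> East
  U (U-turn (180°)) -> West
  L (left (90° counter-clockwise)) -> South
  R (right (90° clockwise)) -> West
  L (left (90° counter-clockwise)) -> South
  R (right (90° clockwise)) -> West
  U (U-turn (180°)) -> East
  U (U-turn (180°)) -> West
  U (U-turn (180°)) -> East
  L (left (90° counter-clockwise)) -> North
  R (right (90° clockwise)) -> East
Final: East

Answer: Final heading: East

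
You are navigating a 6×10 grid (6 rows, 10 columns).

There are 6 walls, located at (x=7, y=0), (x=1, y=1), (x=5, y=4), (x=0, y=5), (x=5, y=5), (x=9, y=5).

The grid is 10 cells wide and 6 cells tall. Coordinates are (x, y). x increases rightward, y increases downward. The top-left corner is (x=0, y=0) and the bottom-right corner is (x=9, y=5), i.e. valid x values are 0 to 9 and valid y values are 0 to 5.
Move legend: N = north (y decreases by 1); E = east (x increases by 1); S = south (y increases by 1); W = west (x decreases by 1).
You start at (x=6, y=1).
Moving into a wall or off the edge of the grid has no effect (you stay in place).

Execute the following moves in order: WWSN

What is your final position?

Start: (x=6, y=1)
  W (west): (x=6, y=1) -> (x=5, y=1)
  W (west): (x=5, y=1) -> (x=4, y=1)
  S (south): (x=4, y=1) -> (x=4, y=2)
  N (north): (x=4, y=2) -> (x=4, y=1)
Final: (x=4, y=1)

Answer: Final position: (x=4, y=1)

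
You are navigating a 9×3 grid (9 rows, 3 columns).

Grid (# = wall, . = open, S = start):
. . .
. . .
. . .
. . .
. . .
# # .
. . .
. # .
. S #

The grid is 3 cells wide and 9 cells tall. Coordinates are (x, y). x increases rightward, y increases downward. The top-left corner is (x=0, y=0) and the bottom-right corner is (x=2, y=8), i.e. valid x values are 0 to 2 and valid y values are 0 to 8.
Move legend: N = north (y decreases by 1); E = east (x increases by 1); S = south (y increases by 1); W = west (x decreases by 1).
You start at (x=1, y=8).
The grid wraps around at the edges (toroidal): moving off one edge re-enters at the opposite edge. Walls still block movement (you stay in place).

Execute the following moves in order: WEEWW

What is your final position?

Start: (x=1, y=8)
  W (west): (x=1, y=8) -> (x=0, y=8)
  E (east): (x=0, y=8) -> (x=1, y=8)
  E (east): blocked, stay at (x=1, y=8)
  W (west): (x=1, y=8) -> (x=0, y=8)
  W (west): blocked, stay at (x=0, y=8)
Final: (x=0, y=8)

Answer: Final position: (x=0, y=8)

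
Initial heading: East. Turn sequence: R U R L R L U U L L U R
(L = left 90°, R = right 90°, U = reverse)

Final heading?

Start: East
  R (right (90° clockwise)) -> South
  U (U-turn (180°)) -> North
  R (right (90° clockwise)) -> East
  L (left (90° counter-clockwise)) -> North
  R (right (90° clockwise)) -> East
  L (left (90° counter-clockwise)) -> North
  U (U-turn (180°)) -> South
  U (U-turn (180°)) -> North
  L (left (90° counter-clockwise)) -> West
  L (left (90° counter-clockwise)) -> South
  U (U-turn (180°)) -> North
  R (right (90° clockwise)) -> East
Final: East

Answer: Final heading: East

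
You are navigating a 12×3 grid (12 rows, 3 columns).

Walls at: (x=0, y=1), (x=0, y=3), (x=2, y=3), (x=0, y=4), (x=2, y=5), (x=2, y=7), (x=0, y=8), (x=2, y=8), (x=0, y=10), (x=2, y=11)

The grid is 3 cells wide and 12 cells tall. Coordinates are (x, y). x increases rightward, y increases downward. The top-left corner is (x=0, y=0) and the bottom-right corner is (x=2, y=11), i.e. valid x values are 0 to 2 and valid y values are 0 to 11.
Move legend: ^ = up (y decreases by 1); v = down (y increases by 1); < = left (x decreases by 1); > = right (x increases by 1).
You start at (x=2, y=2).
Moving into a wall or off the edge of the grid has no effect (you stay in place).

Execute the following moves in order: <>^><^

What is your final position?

Answer: Final position: (x=1, y=0)

Derivation:
Start: (x=2, y=2)
  < (left): (x=2, y=2) -> (x=1, y=2)
  > (right): (x=1, y=2) -> (x=2, y=2)
  ^ (up): (x=2, y=2) -> (x=2, y=1)
  > (right): blocked, stay at (x=2, y=1)
  < (left): (x=2, y=1) -> (x=1, y=1)
  ^ (up): (x=1, y=1) -> (x=1, y=0)
Final: (x=1, y=0)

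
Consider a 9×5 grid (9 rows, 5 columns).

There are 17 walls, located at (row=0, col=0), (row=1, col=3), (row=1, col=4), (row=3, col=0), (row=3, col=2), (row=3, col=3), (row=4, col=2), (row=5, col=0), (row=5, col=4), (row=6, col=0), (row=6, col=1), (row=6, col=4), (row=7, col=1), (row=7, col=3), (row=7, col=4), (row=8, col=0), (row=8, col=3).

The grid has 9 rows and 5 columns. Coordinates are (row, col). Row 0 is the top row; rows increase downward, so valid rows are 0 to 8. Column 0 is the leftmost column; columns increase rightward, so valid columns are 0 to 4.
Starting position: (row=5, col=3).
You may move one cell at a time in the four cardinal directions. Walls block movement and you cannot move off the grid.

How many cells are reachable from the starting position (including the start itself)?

BFS flood-fill from (row=5, col=3):
  Distance 0: (row=5, col=3)
  Distance 1: (row=4, col=3), (row=5, col=2), (row=6, col=3)
  Distance 2: (row=4, col=4), (row=5, col=1), (row=6, col=2)
  Distance 3: (row=3, col=4), (row=4, col=1), (row=7, col=2)
  Distance 4: (row=2, col=4), (row=3, col=1), (row=4, col=0), (row=8, col=2)
  Distance 5: (row=2, col=1), (row=2, col=3), (row=8, col=1)
  Distance 6: (row=1, col=1), (row=2, col=0), (row=2, col=2)
  Distance 7: (row=0, col=1), (row=1, col=0), (row=1, col=2)
  Distance 8: (row=0, col=2)
  Distance 9: (row=0, col=3)
  Distance 10: (row=0, col=4)
Total reachable: 26 (grid has 28 open cells total)

Answer: Reachable cells: 26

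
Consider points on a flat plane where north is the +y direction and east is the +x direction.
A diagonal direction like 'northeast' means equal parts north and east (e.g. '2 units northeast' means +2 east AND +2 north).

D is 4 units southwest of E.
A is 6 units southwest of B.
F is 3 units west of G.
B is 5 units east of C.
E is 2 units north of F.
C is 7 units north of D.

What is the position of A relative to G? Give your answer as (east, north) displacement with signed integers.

Answer: A is at (east=-8, north=-1) relative to G.

Derivation:
Place G at the origin (east=0, north=0).
  F is 3 units west of G: delta (east=-3, north=+0); F at (east=-3, north=0).
  E is 2 units north of F: delta (east=+0, north=+2); E at (east=-3, north=2).
  D is 4 units southwest of E: delta (east=-4, north=-4); D at (east=-7, north=-2).
  C is 7 units north of D: delta (east=+0, north=+7); C at (east=-7, north=5).
  B is 5 units east of C: delta (east=+5, north=+0); B at (east=-2, north=5).
  A is 6 units southwest of B: delta (east=-6, north=-6); A at (east=-8, north=-1).
Therefore A relative to G: (east=-8, north=-1).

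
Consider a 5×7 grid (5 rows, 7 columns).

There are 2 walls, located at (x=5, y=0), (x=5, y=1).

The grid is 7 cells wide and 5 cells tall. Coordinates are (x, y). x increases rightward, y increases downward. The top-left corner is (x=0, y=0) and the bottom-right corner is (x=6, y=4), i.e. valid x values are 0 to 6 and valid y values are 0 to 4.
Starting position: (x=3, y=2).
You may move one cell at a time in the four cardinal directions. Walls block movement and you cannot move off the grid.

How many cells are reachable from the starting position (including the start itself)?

Answer: Reachable cells: 33

Derivation:
BFS flood-fill from (x=3, y=2):
  Distance 0: (x=3, y=2)
  Distance 1: (x=3, y=1), (x=2, y=2), (x=4, y=2), (x=3, y=3)
  Distance 2: (x=3, y=0), (x=2, y=1), (x=4, y=1), (x=1, y=2), (x=5, y=2), (x=2, y=3), (x=4, y=3), (x=3, y=4)
  Distance 3: (x=2, y=0), (x=4, y=0), (x=1, y=1), (x=0, y=2), (x=6, y=2), (x=1, y=3), (x=5, y=3), (x=2, y=4), (x=4, y=4)
  Distance 4: (x=1, y=0), (x=0, y=1), (x=6, y=1), (x=0, y=3), (x=6, y=3), (x=1, y=4), (x=5, y=4)
  Distance 5: (x=0, y=0), (x=6, y=0), (x=0, y=4), (x=6, y=4)
Total reachable: 33 (grid has 33 open cells total)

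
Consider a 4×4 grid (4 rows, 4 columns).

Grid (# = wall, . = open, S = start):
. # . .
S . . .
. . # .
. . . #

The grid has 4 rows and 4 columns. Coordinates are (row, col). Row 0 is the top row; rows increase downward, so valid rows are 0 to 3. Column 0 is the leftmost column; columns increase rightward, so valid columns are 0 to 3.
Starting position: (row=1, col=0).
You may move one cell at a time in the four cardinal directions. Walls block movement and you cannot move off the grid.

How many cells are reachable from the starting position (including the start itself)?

BFS flood-fill from (row=1, col=0):
  Distance 0: (row=1, col=0)
  Distance 1: (row=0, col=0), (row=1, col=1), (row=2, col=0)
  Distance 2: (row=1, col=2), (row=2, col=1), (row=3, col=0)
  Distance 3: (row=0, col=2), (row=1, col=3), (row=3, col=1)
  Distance 4: (row=0, col=3), (row=2, col=3), (row=3, col=2)
Total reachable: 13 (grid has 13 open cells total)

Answer: Reachable cells: 13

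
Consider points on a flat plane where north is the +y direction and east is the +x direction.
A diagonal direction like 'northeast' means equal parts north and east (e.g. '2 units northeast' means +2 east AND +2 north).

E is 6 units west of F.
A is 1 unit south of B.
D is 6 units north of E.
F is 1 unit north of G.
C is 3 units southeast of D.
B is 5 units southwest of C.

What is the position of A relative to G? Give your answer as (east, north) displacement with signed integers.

Place G at the origin (east=0, north=0).
  F is 1 unit north of G: delta (east=+0, north=+1); F at (east=0, north=1).
  E is 6 units west of F: delta (east=-6, north=+0); E at (east=-6, north=1).
  D is 6 units north of E: delta (east=+0, north=+6); D at (east=-6, north=7).
  C is 3 units southeast of D: delta (east=+3, north=-3); C at (east=-3, north=4).
  B is 5 units southwest of C: delta (east=-5, north=-5); B at (east=-8, north=-1).
  A is 1 unit south of B: delta (east=+0, north=-1); A at (east=-8, north=-2).
Therefore A relative to G: (east=-8, north=-2).

Answer: A is at (east=-8, north=-2) relative to G.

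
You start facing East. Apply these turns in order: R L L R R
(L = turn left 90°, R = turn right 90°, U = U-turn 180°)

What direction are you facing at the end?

Answer: Final heading: South

Derivation:
Start: East
  R (right (90° clockwise)) -> South
  L (left (90° counter-clockwise)) -> East
  L (left (90° counter-clockwise)) -> North
  R (right (90° clockwise)) -> East
  R (right (90° clockwise)) -> South
Final: South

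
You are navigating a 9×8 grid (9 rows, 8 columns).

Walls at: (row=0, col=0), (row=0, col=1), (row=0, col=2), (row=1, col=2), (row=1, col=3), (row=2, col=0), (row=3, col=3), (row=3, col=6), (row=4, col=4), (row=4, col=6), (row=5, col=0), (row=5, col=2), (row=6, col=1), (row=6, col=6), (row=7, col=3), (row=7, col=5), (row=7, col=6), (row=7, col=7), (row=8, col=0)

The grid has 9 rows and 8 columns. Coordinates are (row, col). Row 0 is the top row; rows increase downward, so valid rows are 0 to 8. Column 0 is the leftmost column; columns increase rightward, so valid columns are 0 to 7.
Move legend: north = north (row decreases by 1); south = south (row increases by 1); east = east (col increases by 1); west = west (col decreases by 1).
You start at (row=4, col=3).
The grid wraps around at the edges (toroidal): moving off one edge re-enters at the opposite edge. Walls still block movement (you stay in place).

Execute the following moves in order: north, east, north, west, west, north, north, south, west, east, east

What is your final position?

Start: (row=4, col=3)
  north (north): blocked, stay at (row=4, col=3)
  east (east): blocked, stay at (row=4, col=3)
  north (north): blocked, stay at (row=4, col=3)
  west (west): (row=4, col=3) -> (row=4, col=2)
  west (west): (row=4, col=2) -> (row=4, col=1)
  north (north): (row=4, col=1) -> (row=3, col=1)
  north (north): (row=3, col=1) -> (row=2, col=1)
  south (south): (row=2, col=1) -> (row=3, col=1)
  west (west): (row=3, col=1) -> (row=3, col=0)
  east (east): (row=3, col=0) -> (row=3, col=1)
  east (east): (row=3, col=1) -> (row=3, col=2)
Final: (row=3, col=2)

Answer: Final position: (row=3, col=2)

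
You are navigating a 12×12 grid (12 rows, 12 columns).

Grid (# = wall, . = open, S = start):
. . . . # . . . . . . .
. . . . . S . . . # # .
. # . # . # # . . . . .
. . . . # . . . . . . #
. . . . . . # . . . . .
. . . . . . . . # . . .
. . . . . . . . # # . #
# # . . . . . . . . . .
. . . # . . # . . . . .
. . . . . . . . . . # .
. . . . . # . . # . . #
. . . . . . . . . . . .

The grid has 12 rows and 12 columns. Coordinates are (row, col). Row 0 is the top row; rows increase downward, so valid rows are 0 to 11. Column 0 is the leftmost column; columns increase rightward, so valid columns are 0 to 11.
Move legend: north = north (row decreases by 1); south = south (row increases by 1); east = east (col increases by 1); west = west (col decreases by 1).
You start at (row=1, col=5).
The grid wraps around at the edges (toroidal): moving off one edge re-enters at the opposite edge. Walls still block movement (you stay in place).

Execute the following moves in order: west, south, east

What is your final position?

Answer: Final position: (row=2, col=4)

Derivation:
Start: (row=1, col=5)
  west (west): (row=1, col=5) -> (row=1, col=4)
  south (south): (row=1, col=4) -> (row=2, col=4)
  east (east): blocked, stay at (row=2, col=4)
Final: (row=2, col=4)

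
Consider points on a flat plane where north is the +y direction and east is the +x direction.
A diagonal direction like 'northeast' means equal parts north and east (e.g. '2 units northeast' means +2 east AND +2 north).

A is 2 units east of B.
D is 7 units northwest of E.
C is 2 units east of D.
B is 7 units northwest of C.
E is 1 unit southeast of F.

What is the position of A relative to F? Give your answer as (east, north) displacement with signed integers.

Place F at the origin (east=0, north=0).
  E is 1 unit southeast of F: delta (east=+1, north=-1); E at (east=1, north=-1).
  D is 7 units northwest of E: delta (east=-7, north=+7); D at (east=-6, north=6).
  C is 2 units east of D: delta (east=+2, north=+0); C at (east=-4, north=6).
  B is 7 units northwest of C: delta (east=-7, north=+7); B at (east=-11, north=13).
  A is 2 units east of B: delta (east=+2, north=+0); A at (east=-9, north=13).
Therefore A relative to F: (east=-9, north=13).

Answer: A is at (east=-9, north=13) relative to F.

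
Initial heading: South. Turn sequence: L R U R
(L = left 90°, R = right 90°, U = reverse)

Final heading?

Start: South
  L (left (90° counter-clockwise)) -> East
  R (right (90° clockwise)) -> South
  U (U-turn (180°)) -> North
  R (right (90° clockwise)) -> East
Final: East

Answer: Final heading: East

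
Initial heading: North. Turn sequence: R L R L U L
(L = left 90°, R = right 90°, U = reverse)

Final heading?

Start: North
  R (right (90° clockwise)) -> East
  L (left (90° counter-clockwise)) -> North
  R (right (90° clockwise)) -> East
  L (left (90° counter-clockwise)) -> North
  U (U-turn (180°)) -> South
  L (left (90° counter-clockwise)) -> East
Final: East

Answer: Final heading: East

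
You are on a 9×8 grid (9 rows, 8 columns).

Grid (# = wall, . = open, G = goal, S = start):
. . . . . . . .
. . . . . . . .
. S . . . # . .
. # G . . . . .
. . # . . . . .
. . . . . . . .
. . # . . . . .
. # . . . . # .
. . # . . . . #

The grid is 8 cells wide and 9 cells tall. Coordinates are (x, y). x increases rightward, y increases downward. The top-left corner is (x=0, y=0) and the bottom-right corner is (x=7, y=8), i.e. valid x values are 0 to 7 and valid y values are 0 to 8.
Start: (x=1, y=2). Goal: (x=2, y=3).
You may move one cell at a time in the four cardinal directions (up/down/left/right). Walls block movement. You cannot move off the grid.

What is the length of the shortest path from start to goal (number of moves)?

Answer: Shortest path length: 2

Derivation:
BFS from (x=1, y=2) until reaching (x=2, y=3):
  Distance 0: (x=1, y=2)
  Distance 1: (x=1, y=1), (x=0, y=2), (x=2, y=2)
  Distance 2: (x=1, y=0), (x=0, y=1), (x=2, y=1), (x=3, y=2), (x=0, y=3), (x=2, y=3)  <- goal reached here
One shortest path (2 moves): (x=1, y=2) -> (x=2, y=2) -> (x=2, y=3)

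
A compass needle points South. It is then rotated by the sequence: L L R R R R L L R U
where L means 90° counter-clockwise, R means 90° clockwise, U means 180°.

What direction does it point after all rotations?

Start: South
  L (left (90° counter-clockwise)) -> East
  L (left (90° counter-clockwise)) -> North
  R (right (90° clockwise)) -> East
  R (right (90° clockwise)) -> South
  R (right (90° clockwise)) -> West
  R (right (90° clockwise)) -> North
  L (left (90° counter-clockwise)) -> West
  L (left (90° counter-clockwise)) -> South
  R (right (90° clockwise)) -> West
  U (U-turn (180°)) -> East
Final: East

Answer: Final heading: East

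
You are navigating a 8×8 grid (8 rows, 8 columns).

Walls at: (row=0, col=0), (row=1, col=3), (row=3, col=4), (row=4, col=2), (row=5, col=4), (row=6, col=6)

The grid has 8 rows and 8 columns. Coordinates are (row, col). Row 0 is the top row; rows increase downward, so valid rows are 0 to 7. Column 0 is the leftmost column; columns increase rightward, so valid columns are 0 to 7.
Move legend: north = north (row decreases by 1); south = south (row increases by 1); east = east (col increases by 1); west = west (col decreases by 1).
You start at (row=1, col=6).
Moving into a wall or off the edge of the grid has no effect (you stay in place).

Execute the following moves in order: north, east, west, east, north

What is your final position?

Start: (row=1, col=6)
  north (north): (row=1, col=6) -> (row=0, col=6)
  east (east): (row=0, col=6) -> (row=0, col=7)
  west (west): (row=0, col=7) -> (row=0, col=6)
  east (east): (row=0, col=6) -> (row=0, col=7)
  north (north): blocked, stay at (row=0, col=7)
Final: (row=0, col=7)

Answer: Final position: (row=0, col=7)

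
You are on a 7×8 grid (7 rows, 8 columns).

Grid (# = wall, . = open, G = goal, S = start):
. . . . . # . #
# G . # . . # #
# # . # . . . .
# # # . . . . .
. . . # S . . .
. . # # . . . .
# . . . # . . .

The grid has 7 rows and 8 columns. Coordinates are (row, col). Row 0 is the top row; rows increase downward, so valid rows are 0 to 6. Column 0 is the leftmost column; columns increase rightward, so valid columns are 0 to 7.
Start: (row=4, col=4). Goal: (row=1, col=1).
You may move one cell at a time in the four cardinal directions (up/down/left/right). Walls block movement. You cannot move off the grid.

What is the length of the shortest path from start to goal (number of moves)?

Answer: Shortest path length: 8

Derivation:
BFS from (row=4, col=4) until reaching (row=1, col=1):
  Distance 0: (row=4, col=4)
  Distance 1: (row=3, col=4), (row=4, col=5), (row=5, col=4)
  Distance 2: (row=2, col=4), (row=3, col=3), (row=3, col=5), (row=4, col=6), (row=5, col=5)
  Distance 3: (row=1, col=4), (row=2, col=5), (row=3, col=6), (row=4, col=7), (row=5, col=6), (row=6, col=5)
  Distance 4: (row=0, col=4), (row=1, col=5), (row=2, col=6), (row=3, col=7), (row=5, col=7), (row=6, col=6)
  Distance 5: (row=0, col=3), (row=2, col=7), (row=6, col=7)
  Distance 6: (row=0, col=2)
  Distance 7: (row=0, col=1), (row=1, col=2)
  Distance 8: (row=0, col=0), (row=1, col=1), (row=2, col=2)  <- goal reached here
One shortest path (8 moves): (row=4, col=4) -> (row=3, col=4) -> (row=2, col=4) -> (row=1, col=4) -> (row=0, col=4) -> (row=0, col=3) -> (row=0, col=2) -> (row=0, col=1) -> (row=1, col=1)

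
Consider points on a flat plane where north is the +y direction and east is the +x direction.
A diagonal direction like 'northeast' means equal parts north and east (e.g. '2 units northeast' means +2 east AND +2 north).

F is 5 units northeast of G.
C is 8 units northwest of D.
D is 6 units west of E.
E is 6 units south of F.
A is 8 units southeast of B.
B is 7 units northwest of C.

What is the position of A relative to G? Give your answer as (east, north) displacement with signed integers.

Answer: A is at (east=-8, north=6) relative to G.

Derivation:
Place G at the origin (east=0, north=0).
  F is 5 units northeast of G: delta (east=+5, north=+5); F at (east=5, north=5).
  E is 6 units south of F: delta (east=+0, north=-6); E at (east=5, north=-1).
  D is 6 units west of E: delta (east=-6, north=+0); D at (east=-1, north=-1).
  C is 8 units northwest of D: delta (east=-8, north=+8); C at (east=-9, north=7).
  B is 7 units northwest of C: delta (east=-7, north=+7); B at (east=-16, north=14).
  A is 8 units southeast of B: delta (east=+8, north=-8); A at (east=-8, north=6).
Therefore A relative to G: (east=-8, north=6).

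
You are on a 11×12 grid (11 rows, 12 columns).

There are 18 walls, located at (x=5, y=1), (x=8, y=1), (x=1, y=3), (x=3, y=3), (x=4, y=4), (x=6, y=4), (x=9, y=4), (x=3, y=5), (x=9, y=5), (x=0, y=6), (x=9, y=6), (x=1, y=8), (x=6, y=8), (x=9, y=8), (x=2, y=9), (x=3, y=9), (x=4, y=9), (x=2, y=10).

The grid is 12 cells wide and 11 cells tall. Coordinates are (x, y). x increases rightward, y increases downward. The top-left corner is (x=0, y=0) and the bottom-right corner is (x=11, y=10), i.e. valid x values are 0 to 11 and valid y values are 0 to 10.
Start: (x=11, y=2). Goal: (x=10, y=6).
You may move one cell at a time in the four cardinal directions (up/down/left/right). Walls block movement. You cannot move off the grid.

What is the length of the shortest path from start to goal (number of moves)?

BFS from (x=11, y=2) until reaching (x=10, y=6):
  Distance 0: (x=11, y=2)
  Distance 1: (x=11, y=1), (x=10, y=2), (x=11, y=3)
  Distance 2: (x=11, y=0), (x=10, y=1), (x=9, y=2), (x=10, y=3), (x=11, y=4)
  Distance 3: (x=10, y=0), (x=9, y=1), (x=8, y=2), (x=9, y=3), (x=10, y=4), (x=11, y=5)
  Distance 4: (x=9, y=0), (x=7, y=2), (x=8, y=3), (x=10, y=5), (x=11, y=6)
  Distance 5: (x=8, y=0), (x=7, y=1), (x=6, y=2), (x=7, y=3), (x=8, y=4), (x=10, y=6), (x=11, y=7)  <- goal reached here
One shortest path (5 moves): (x=11, y=2) -> (x=10, y=2) -> (x=10, y=3) -> (x=10, y=4) -> (x=10, y=5) -> (x=10, y=6)

Answer: Shortest path length: 5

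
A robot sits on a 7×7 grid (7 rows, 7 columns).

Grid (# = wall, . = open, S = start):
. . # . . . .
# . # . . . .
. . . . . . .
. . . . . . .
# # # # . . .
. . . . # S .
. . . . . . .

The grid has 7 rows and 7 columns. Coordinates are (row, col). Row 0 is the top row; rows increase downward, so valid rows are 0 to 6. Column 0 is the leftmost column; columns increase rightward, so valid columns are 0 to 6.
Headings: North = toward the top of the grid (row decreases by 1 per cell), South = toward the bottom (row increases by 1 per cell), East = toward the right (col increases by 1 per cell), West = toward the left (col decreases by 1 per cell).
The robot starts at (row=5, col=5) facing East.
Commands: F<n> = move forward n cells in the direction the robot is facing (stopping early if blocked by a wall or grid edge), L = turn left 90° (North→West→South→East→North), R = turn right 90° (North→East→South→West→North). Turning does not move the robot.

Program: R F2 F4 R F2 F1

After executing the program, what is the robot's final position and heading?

Answer: Final position: (row=6, col=2), facing West

Derivation:
Start: (row=5, col=5), facing East
  R: turn right, now facing South
  F2: move forward 1/2 (blocked), now at (row=6, col=5)
  F4: move forward 0/4 (blocked), now at (row=6, col=5)
  R: turn right, now facing West
  F2: move forward 2, now at (row=6, col=3)
  F1: move forward 1, now at (row=6, col=2)
Final: (row=6, col=2), facing West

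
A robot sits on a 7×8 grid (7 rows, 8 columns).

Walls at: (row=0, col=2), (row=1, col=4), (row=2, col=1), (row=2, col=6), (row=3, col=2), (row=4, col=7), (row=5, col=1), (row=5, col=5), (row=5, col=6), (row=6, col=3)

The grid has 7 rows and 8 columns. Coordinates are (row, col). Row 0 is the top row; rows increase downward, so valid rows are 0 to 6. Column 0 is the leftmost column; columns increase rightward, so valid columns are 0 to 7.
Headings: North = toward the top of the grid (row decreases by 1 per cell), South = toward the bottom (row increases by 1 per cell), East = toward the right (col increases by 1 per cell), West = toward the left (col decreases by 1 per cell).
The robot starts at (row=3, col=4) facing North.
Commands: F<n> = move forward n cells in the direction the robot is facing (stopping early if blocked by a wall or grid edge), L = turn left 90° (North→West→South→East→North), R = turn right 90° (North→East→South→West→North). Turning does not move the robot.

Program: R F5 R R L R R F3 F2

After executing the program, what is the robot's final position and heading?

Answer: Final position: (row=0, col=7), facing North

Derivation:
Start: (row=3, col=4), facing North
  R: turn right, now facing East
  F5: move forward 3/5 (blocked), now at (row=3, col=7)
  R: turn right, now facing South
  R: turn right, now facing West
  L: turn left, now facing South
  R: turn right, now facing West
  R: turn right, now facing North
  F3: move forward 3, now at (row=0, col=7)
  F2: move forward 0/2 (blocked), now at (row=0, col=7)
Final: (row=0, col=7), facing North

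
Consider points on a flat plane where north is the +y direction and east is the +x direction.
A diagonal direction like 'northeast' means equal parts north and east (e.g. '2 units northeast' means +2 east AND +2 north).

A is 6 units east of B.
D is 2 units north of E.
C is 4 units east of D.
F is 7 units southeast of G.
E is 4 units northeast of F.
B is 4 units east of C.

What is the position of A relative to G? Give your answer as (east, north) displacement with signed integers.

Place G at the origin (east=0, north=0).
  F is 7 units southeast of G: delta (east=+7, north=-7); F at (east=7, north=-7).
  E is 4 units northeast of F: delta (east=+4, north=+4); E at (east=11, north=-3).
  D is 2 units north of E: delta (east=+0, north=+2); D at (east=11, north=-1).
  C is 4 units east of D: delta (east=+4, north=+0); C at (east=15, north=-1).
  B is 4 units east of C: delta (east=+4, north=+0); B at (east=19, north=-1).
  A is 6 units east of B: delta (east=+6, north=+0); A at (east=25, north=-1).
Therefore A relative to G: (east=25, north=-1).

Answer: A is at (east=25, north=-1) relative to G.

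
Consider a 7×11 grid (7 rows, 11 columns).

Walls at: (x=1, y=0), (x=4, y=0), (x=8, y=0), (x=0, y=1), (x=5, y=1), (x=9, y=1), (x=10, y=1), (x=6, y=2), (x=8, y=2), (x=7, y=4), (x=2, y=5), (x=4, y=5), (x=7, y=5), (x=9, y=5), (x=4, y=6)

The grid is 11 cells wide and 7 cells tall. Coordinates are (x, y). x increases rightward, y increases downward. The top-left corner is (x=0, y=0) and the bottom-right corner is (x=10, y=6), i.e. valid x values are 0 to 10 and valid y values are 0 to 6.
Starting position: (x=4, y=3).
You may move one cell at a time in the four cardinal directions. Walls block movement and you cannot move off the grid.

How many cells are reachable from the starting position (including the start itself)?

Answer: Reachable cells: 59

Derivation:
BFS flood-fill from (x=4, y=3):
  Distance 0: (x=4, y=3)
  Distance 1: (x=4, y=2), (x=3, y=3), (x=5, y=3), (x=4, y=4)
  Distance 2: (x=4, y=1), (x=3, y=2), (x=5, y=2), (x=2, y=3), (x=6, y=3), (x=3, y=4), (x=5, y=4)
  Distance 3: (x=3, y=1), (x=2, y=2), (x=1, y=3), (x=7, y=3), (x=2, y=4), (x=6, y=4), (x=3, y=5), (x=5, y=5)
  Distance 4: (x=3, y=0), (x=2, y=1), (x=1, y=2), (x=7, y=2), (x=0, y=3), (x=8, y=3), (x=1, y=4), (x=6, y=5), (x=3, y=6), (x=5, y=6)
  Distance 5: (x=2, y=0), (x=1, y=1), (x=7, y=1), (x=0, y=2), (x=9, y=3), (x=0, y=4), (x=8, y=4), (x=1, y=5), (x=2, y=6), (x=6, y=6)
  Distance 6: (x=7, y=0), (x=6, y=1), (x=8, y=1), (x=9, y=2), (x=10, y=3), (x=9, y=4), (x=0, y=5), (x=8, y=5), (x=1, y=6), (x=7, y=6)
  Distance 7: (x=6, y=0), (x=10, y=2), (x=10, y=4), (x=0, y=6), (x=8, y=6)
  Distance 8: (x=5, y=0), (x=10, y=5), (x=9, y=6)
  Distance 9: (x=10, y=6)
Total reachable: 59 (grid has 62 open cells total)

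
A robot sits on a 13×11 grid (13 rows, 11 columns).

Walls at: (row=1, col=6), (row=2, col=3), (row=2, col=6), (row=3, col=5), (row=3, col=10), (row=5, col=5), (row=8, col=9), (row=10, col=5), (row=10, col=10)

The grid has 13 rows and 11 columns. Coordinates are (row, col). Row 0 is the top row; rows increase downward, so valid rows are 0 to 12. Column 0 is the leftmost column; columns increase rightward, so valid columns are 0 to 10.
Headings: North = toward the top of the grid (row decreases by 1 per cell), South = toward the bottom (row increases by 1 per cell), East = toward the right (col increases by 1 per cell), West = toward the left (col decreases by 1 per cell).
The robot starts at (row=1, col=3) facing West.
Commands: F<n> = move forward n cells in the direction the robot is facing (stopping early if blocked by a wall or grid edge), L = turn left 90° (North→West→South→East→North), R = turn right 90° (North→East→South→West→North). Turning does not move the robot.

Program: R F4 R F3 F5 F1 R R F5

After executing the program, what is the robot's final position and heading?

Answer: Final position: (row=0, col=5), facing West

Derivation:
Start: (row=1, col=3), facing West
  R: turn right, now facing North
  F4: move forward 1/4 (blocked), now at (row=0, col=3)
  R: turn right, now facing East
  F3: move forward 3, now at (row=0, col=6)
  F5: move forward 4/5 (blocked), now at (row=0, col=10)
  F1: move forward 0/1 (blocked), now at (row=0, col=10)
  R: turn right, now facing South
  R: turn right, now facing West
  F5: move forward 5, now at (row=0, col=5)
Final: (row=0, col=5), facing West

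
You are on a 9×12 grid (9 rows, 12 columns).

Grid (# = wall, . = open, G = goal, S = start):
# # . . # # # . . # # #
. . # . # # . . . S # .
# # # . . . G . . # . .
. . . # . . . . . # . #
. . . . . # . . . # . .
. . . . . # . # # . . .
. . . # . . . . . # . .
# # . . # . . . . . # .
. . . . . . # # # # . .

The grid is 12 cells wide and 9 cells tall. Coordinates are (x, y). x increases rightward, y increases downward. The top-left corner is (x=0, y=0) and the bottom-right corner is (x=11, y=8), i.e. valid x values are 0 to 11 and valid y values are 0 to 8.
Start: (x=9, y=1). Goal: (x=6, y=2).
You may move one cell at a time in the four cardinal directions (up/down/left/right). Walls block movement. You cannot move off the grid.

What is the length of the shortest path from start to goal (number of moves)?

BFS from (x=9, y=1) until reaching (x=6, y=2):
  Distance 0: (x=9, y=1)
  Distance 1: (x=8, y=1)
  Distance 2: (x=8, y=0), (x=7, y=1), (x=8, y=2)
  Distance 3: (x=7, y=0), (x=6, y=1), (x=7, y=2), (x=8, y=3)
  Distance 4: (x=6, y=2), (x=7, y=3), (x=8, y=4)  <- goal reached here
One shortest path (4 moves): (x=9, y=1) -> (x=8, y=1) -> (x=7, y=1) -> (x=6, y=1) -> (x=6, y=2)

Answer: Shortest path length: 4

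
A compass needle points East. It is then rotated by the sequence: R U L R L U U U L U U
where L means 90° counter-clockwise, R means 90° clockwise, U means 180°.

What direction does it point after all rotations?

Answer: Final heading: North

Derivation:
Start: East
  R (right (90° clockwise)) -> South
  U (U-turn (180°)) -> North
  L (left (90° counter-clockwise)) -> West
  R (right (90° clockwise)) -> North
  L (left (90° counter-clockwise)) -> West
  U (U-turn (180°)) -> East
  U (U-turn (180°)) -> West
  U (U-turn (180°)) -> East
  L (left (90° counter-clockwise)) -> North
  U (U-turn (180°)) -> South
  U (U-turn (180°)) -> North
Final: North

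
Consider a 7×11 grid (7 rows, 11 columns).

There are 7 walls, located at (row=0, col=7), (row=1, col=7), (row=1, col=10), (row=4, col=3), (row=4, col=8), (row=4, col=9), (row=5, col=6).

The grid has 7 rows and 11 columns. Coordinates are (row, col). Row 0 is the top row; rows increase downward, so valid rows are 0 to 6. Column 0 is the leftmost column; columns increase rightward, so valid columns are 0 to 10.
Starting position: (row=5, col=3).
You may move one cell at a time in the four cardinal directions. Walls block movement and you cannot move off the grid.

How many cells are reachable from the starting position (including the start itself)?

Answer: Reachable cells: 70

Derivation:
BFS flood-fill from (row=5, col=3):
  Distance 0: (row=5, col=3)
  Distance 1: (row=5, col=2), (row=5, col=4), (row=6, col=3)
  Distance 2: (row=4, col=2), (row=4, col=4), (row=5, col=1), (row=5, col=5), (row=6, col=2), (row=6, col=4)
  Distance 3: (row=3, col=2), (row=3, col=4), (row=4, col=1), (row=4, col=5), (row=5, col=0), (row=6, col=1), (row=6, col=5)
  Distance 4: (row=2, col=2), (row=2, col=4), (row=3, col=1), (row=3, col=3), (row=3, col=5), (row=4, col=0), (row=4, col=6), (row=6, col=0), (row=6, col=6)
  Distance 5: (row=1, col=2), (row=1, col=4), (row=2, col=1), (row=2, col=3), (row=2, col=5), (row=3, col=0), (row=3, col=6), (row=4, col=7), (row=6, col=7)
  Distance 6: (row=0, col=2), (row=0, col=4), (row=1, col=1), (row=1, col=3), (row=1, col=5), (row=2, col=0), (row=2, col=6), (row=3, col=7), (row=5, col=7), (row=6, col=8)
  Distance 7: (row=0, col=1), (row=0, col=3), (row=0, col=5), (row=1, col=0), (row=1, col=6), (row=2, col=7), (row=3, col=8), (row=5, col=8), (row=6, col=9)
  Distance 8: (row=0, col=0), (row=0, col=6), (row=2, col=8), (row=3, col=9), (row=5, col=9), (row=6, col=10)
  Distance 9: (row=1, col=8), (row=2, col=9), (row=3, col=10), (row=5, col=10)
  Distance 10: (row=0, col=8), (row=1, col=9), (row=2, col=10), (row=4, col=10)
  Distance 11: (row=0, col=9)
  Distance 12: (row=0, col=10)
Total reachable: 70 (grid has 70 open cells total)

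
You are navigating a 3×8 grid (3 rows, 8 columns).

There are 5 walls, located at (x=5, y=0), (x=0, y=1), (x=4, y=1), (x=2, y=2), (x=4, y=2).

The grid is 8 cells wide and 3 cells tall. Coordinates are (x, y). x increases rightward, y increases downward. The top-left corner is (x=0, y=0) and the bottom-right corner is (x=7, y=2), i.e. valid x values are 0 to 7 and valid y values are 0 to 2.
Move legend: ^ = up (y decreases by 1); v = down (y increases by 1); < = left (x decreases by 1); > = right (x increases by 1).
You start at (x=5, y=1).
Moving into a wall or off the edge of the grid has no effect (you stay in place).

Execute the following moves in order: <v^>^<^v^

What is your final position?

Answer: Final position: (x=6, y=0)

Derivation:
Start: (x=5, y=1)
  < (left): blocked, stay at (x=5, y=1)
  v (down): (x=5, y=1) -> (x=5, y=2)
  ^ (up): (x=5, y=2) -> (x=5, y=1)
  > (right): (x=5, y=1) -> (x=6, y=1)
  ^ (up): (x=6, y=1) -> (x=6, y=0)
  < (left): blocked, stay at (x=6, y=0)
  ^ (up): blocked, stay at (x=6, y=0)
  v (down): (x=6, y=0) -> (x=6, y=1)
  ^ (up): (x=6, y=1) -> (x=6, y=0)
Final: (x=6, y=0)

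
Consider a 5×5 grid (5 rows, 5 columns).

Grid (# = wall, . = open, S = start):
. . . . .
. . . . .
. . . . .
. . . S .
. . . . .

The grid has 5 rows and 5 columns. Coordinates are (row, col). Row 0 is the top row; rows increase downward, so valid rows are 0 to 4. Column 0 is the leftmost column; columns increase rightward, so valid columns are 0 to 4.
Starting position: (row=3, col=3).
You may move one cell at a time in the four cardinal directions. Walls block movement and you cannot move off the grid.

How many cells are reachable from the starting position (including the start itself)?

Answer: Reachable cells: 25

Derivation:
BFS flood-fill from (row=3, col=3):
  Distance 0: (row=3, col=3)
  Distance 1: (row=2, col=3), (row=3, col=2), (row=3, col=4), (row=4, col=3)
  Distance 2: (row=1, col=3), (row=2, col=2), (row=2, col=4), (row=3, col=1), (row=4, col=2), (row=4, col=4)
  Distance 3: (row=0, col=3), (row=1, col=2), (row=1, col=4), (row=2, col=1), (row=3, col=0), (row=4, col=1)
  Distance 4: (row=0, col=2), (row=0, col=4), (row=1, col=1), (row=2, col=0), (row=4, col=0)
  Distance 5: (row=0, col=1), (row=1, col=0)
  Distance 6: (row=0, col=0)
Total reachable: 25 (grid has 25 open cells total)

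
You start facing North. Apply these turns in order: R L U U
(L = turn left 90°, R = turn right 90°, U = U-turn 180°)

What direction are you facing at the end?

Start: North
  R (right (90° clockwise)) -> East
  L (left (90° counter-clockwise)) -> North
  U (U-turn (180°)) -> South
  U (U-turn (180°)) -> North
Final: North

Answer: Final heading: North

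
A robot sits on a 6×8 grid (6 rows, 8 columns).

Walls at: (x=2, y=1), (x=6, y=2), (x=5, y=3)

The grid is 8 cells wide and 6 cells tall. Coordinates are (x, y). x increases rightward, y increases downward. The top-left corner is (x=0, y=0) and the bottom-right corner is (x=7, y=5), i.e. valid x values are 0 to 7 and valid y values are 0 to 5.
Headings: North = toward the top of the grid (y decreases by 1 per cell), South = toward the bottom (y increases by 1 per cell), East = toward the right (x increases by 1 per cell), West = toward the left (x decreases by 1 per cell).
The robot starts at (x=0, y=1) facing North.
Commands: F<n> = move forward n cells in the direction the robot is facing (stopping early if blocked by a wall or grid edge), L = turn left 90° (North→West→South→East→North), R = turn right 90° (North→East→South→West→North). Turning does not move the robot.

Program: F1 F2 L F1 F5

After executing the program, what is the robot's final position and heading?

Answer: Final position: (x=0, y=0), facing West

Derivation:
Start: (x=0, y=1), facing North
  F1: move forward 1, now at (x=0, y=0)
  F2: move forward 0/2 (blocked), now at (x=0, y=0)
  L: turn left, now facing West
  F1: move forward 0/1 (blocked), now at (x=0, y=0)
  F5: move forward 0/5 (blocked), now at (x=0, y=0)
Final: (x=0, y=0), facing West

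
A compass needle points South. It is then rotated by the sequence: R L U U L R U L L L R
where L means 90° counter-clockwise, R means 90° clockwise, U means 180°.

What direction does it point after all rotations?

Start: South
  R (right (90° clockwise)) -> West
  L (left (90° counter-clockwise)) -> South
  U (U-turn (180°)) -> North
  U (U-turn (180°)) -> South
  L (left (90° counter-clockwise)) -> East
  R (right (90° clockwise)) -> South
  U (U-turn (180°)) -> North
  L (left (90° counter-clockwise)) -> West
  L (left (90° counter-clockwise)) -> South
  L (left (90° counter-clockwise)) -> East
  R (right (90° clockwise)) -> South
Final: South

Answer: Final heading: South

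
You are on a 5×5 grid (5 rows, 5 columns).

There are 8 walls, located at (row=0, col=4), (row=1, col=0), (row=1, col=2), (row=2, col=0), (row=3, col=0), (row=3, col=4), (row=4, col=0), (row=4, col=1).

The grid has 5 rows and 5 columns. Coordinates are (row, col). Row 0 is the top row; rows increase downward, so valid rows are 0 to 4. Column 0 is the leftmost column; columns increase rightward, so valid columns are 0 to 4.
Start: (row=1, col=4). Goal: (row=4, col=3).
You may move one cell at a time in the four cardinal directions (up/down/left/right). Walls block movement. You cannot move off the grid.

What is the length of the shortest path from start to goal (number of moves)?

BFS from (row=1, col=4) until reaching (row=4, col=3):
  Distance 0: (row=1, col=4)
  Distance 1: (row=1, col=3), (row=2, col=4)
  Distance 2: (row=0, col=3), (row=2, col=3)
  Distance 3: (row=0, col=2), (row=2, col=2), (row=3, col=3)
  Distance 4: (row=0, col=1), (row=2, col=1), (row=3, col=2), (row=4, col=3)  <- goal reached here
One shortest path (4 moves): (row=1, col=4) -> (row=1, col=3) -> (row=2, col=3) -> (row=3, col=3) -> (row=4, col=3)

Answer: Shortest path length: 4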